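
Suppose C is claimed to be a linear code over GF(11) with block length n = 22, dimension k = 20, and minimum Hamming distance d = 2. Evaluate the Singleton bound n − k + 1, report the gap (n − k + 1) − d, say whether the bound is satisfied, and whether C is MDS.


Singleton RHS = n − k + 1 = 3, slack = 1, bound satisfied, not MDS.

Singleton bound: d ≤ n − k + 1.
Here n = 22, k = 20, so n − k + 1 = 3.
Given d = 2, check d ≤ 3: YES.
Slack = (n − k + 1) − d = 1.
The code is NOT MDS (slack = 1 > 0).
Description: the claimed parameters are [22, 20, 2]_11; such a code would be non-MDS.


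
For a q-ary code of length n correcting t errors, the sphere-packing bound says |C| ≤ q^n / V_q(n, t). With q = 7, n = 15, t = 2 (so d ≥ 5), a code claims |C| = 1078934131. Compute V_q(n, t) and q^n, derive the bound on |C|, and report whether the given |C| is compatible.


V_q(n, t) = 3871, q^n = 4747561509943, Hamming bound = 1226443169, |C| = 1078934131 ≤ bound (satisfied).

Step 1: Compute V_q(n, t) = Σ_{j=0}^2 C(n, j) (q−1)^j.
  j = 0: C(15,0)·(6)^0 = 1·1 = 1.
  j = 1: C(15,1)·(6)^1 = 15·6 = 90.
  j = 2: C(15,2)·(6)^2 = 105·36 = 3780.
  V_q(n, t) = 1 + 90 + 3780 = 3871.
Step 2: q^n = 7^15 = 4747561509943.
Step 3: Hamming bound ⌊q^n / V_q(n,t)⌋ = ⌊4747561509943/3871⌋ = 1226443169.
Step 4: Compare |C| = 1078934131 to 1226443169: satisfied.
The claimed |C| lies below the Hamming bound.


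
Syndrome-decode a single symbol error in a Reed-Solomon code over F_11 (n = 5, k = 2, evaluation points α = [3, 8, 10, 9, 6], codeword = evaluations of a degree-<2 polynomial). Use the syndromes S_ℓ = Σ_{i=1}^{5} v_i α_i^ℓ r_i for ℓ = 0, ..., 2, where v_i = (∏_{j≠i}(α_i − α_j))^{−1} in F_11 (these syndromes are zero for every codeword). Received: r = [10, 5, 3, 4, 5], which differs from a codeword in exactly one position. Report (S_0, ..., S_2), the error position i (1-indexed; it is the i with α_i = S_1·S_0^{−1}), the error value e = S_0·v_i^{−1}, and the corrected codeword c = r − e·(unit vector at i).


S = (4, 2, 1), error at position 5, error magnitude e = 9, c = [10, 5, 3, 4, 7].

Step 1: column multipliers v_i = (∏_{j≠i}(α_i − α_j))^{−1} mod 11.
  i = 1 (α = 3): (3−8)(3−10)(3−9)(3−6) = (−5)·(−7)·(−6)·(−3) = 630 ≡ 3, so v_1 = 3^{−1} = 4 (mod 11).
  i = 2 (α = 8): (8−3)(8−10)(8−9)(8−6) = 5·(−2)·(−1)·2 = 20 ≡ 9, so v_2 = 9^{−1} = 5 (mod 11).
  i = 3 (α = 10): (10−3)(10−8)(10−9)(10−6) = 7·2·1·4 = 56 ≡ 1, so v_3 = 1^{−1} = 1 (mod 11).
  i = 4 (α = 9): (9−3)(9−8)(9−10)(9−6) = 6·1·(−1)·3 = −18 ≡ 4, so v_4 = 4^{−1} = 3 (mod 11).
  i = 5 (α = 6): (6−3)(6−8)(6−10)(6−9) = 3·(−2)·(−4)·(−3) = −72 ≡ 5, so v_5 = 5^{−1} = 9 (mod 11).
  v = [4, 5, 1, 3, 9].
Step 2: syndromes of r = [10, 5, 3, 4, 5] (all sums mod 11).
  S_0 = Σ v_i r_i = 4·10 + 5·5 + 1·3 + 3·4 + 9·5 = 125 ≡ 4.
  S_1 = Σ v_i α_i r_i = 4·3·10 + 5·8·5 + 1·10·3 + 3·9·4 + 9·6·5 = 728 ≡ 2.
  α_i^2 mod 11 = [9, 9, 1, 4, 3].
  S_2 = Σ v_i α_i^2 r_i = 4·9·10 + 5·9·5 + 1·1·3 + 3·4·4 + 9·3·5 = 771 ≡ 1.
  S = (4, 2, 1) ≠ 0, so r is not a codeword (an error is present).
Step 3: locate the error. For a single error e at position i, S_ℓ = v_i·e·α_i^ℓ, so α_err = S_1/S_0.
  S_0^{−1} = 4^{−1} = 3 (mod 11), so α_err = 2·3 = 6 ≡ 6 = α_5. Error position i = 5.
  Consistency check: S_2/S_1 = 1·6 = 6 ≡ 6 = α_err ✓ (single-error assumption holds).
Step 4: error magnitude e = S_0/v_5 = S_0·∏_{j≠5}(α_5 − α_j) = 4·5 = 20 ≡ 9 (mod 11).
Step 5: correct position 5: c_5 = r_5 − e = 5 − 9 ≡ 7 (mod 11). Hence c = [10, 5, 3, 4, 7].
  Check: interpolating c through the α_i gives m(x) = 2 + 10·x (degree < 2) with m(α_i) = c_i for every i, so c is indeed a codeword.


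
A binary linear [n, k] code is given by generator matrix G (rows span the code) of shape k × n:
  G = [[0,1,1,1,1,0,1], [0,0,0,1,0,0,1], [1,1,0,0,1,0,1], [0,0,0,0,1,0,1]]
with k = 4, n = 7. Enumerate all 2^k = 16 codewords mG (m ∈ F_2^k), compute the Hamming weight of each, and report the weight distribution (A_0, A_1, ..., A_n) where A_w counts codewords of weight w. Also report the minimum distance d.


Weight distribution: A_0 = 1, A_2 = 4, A_3 = 6, A_4 = 3, A_5 = 2. Minimum distance d = 2.

Enumerate all 2^4 = 16 messages m ∈ F_2^4.
For each, compute codeword c = mG in F_2^7, then tally its weight.
  m = 0000 → c = 0000000, weight = 0.
  m = 1000 → c = 0111101, weight = 5.
  m = 0100 → c = 0001001, weight = 2.
  m = 1100 → c = 0110100, weight = 3.
  m = 0010 → c = 1100101, weight = 4.
  m = 1010 → c = 1011000, weight = 3.
  m = 0110 → c = 1101100, weight = 4.
  m = 1110 → c = 1010001, weight = 3.
  m = 0001 → c = 0000101, weight = 2.
  m = 1001 → c = 0111000, weight = 3.
  m = 0101 → c = 0001100, weight = 2.
  m = 1101 → c = 0110001, weight = 3.
  m = 0011 → c = 1100000, weight = 2.
  m = 1011 → c = 1011101, weight = 5.
  m = 0111 → c = 1101001, weight = 4.
  m = 1111 → c = 1010100, weight = 3.
Tally weights:
  weight 0: 1 codewords.
  weight 2: 4 codewords.
  weight 3: 6 codewords.
  weight 4: 3 codewords.
  weight 5: 2 codewords.
Minimum distance d = smallest w > 0 with A_w > 0 = 2.
Sanity: Σ A_w = 16 = 2^4 = 16 ✓.


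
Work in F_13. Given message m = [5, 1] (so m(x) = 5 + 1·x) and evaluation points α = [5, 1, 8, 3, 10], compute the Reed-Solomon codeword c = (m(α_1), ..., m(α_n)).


c = [10, 6, 0, 8, 2]

Message polynomial: m(x) = 5 + 1·x (mod 13).
For each evaluation point α_i, compute m(α_i) mod 13:
  α_1 = 5: Horner steps 1 → 10, so m(5) = 10.
  α_2 = 1: Horner steps 1 → 6, so m(1) = 6.
  α_3 = 8: Horner steps 1 → 0, so m(8) = 0.
  α_4 = 3: Horner steps 1 → 8, so m(3) = 8.
  α_5 = 10: Horner steps 1 → 2, so m(10) = 2.
Codeword c = [10, 6, 0, 8, 2] ∈ F_13^5.


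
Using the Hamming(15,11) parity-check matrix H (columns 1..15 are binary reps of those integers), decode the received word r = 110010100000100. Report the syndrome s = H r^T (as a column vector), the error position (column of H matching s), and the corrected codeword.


s = (1, 1, 0, 0)^T, error position = 12, corrected codeword c = 110010100001100

Compute s = H r^T mod 2 one row at a time:
  s_1 = 0 + 0 + 0 + 0 + 0 + 1 + 0 + 0 = 1 ≡ 1 (mod 2).
  s_2 = 0 + 1 + 0 + 1 + 0 + 1 + 0 + 0 = 3 ≡ 1 (mod 2).
  s_3 = 1 + 0 + 0 + 1 + 0 + 0 + 0 + 0 = 2 ≡ 0 (mod 2).
  s_4 = 1 + 0 + 1 + 1 + 0 + 0 + 1 + 0 = 4 ≡ 0 (mod 2).
s = (1, 1, 0, 0)^T — this equals column 12 of H (binary 1100), so error is at position 12.
Correct: flip bit 12 of r = 110010100000100 to get c = 110010100001100.


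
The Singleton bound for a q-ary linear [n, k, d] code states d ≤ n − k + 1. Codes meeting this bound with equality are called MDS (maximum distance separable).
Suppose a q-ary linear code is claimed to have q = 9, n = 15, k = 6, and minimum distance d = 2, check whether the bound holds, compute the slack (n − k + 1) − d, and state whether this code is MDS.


Singleton RHS = n − k + 1 = 10, slack = 8, bound satisfied, not MDS.

Singleton bound: d ≤ n − k + 1.
Here n = 15, k = 6, so n − k + 1 = 10.
Given d = 2, check d ≤ 10: YES.
Slack = (n − k + 1) − d = 8.
The code is NOT MDS (slack = 8 > 0).
Description: the claimed parameters are [15, 6, 2]_9; such a code would be non-MDS.


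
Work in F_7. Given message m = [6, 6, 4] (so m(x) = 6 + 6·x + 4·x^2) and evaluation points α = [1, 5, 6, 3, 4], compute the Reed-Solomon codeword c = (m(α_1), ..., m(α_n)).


c = [2, 3, 4, 4, 3]

Message polynomial: m(x) = 6 + 6·x + 4·x^2 (mod 7).
For each evaluation point α_i, compute m(α_i) mod 7:
  α_1 = 1: Horner steps 4 → 3 → 2, so m(1) = 2.
  α_2 = 5: Horner steps 4 → 5 → 3, so m(5) = 3.
  α_3 = 6: Horner steps 4 → 2 → 4, so m(6) = 4.
  α_4 = 3: Horner steps 4 → 4 → 4, so m(3) = 4.
  α_5 = 4: Horner steps 4 → 1 → 3, so m(4) = 3.
Codeword c = [2, 3, 4, 4, 3] ∈ F_7^5.


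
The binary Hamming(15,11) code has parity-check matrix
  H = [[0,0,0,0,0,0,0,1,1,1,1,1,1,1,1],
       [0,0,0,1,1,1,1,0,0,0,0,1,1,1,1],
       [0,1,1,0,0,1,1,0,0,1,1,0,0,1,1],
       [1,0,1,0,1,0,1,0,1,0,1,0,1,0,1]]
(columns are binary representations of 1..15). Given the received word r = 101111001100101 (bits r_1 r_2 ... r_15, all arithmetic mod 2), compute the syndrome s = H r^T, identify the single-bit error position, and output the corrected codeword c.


s = (0, 1, 0, 0)^T, error position = 4, corrected codeword c = 101011001100101

Compute s = H r^T mod 2 one row at a time:
  s_1 = 0 + 1 + 1 + 0 + 0 + 1 + 0 + 1 = 4 ≡ 0 (mod 2).
  s_2 = 1 + 1 + 1 + 0 + 0 + 1 + 0 + 1 = 5 ≡ 1 (mod 2).
  s_3 = 0 + 1 + 1 + 0 + 1 + 0 + 0 + 1 = 4 ≡ 0 (mod 2).
  s_4 = 1 + 1 + 1 + 0 + 1 + 0 + 1 + 1 = 6 ≡ 0 (mod 2).
s = (0, 1, 0, 0)^T — this equals column 4 of H (binary 0100), so error is at position 4.
Correct: flip bit 4 of r = 101111001100101 to get c = 101011001100101.


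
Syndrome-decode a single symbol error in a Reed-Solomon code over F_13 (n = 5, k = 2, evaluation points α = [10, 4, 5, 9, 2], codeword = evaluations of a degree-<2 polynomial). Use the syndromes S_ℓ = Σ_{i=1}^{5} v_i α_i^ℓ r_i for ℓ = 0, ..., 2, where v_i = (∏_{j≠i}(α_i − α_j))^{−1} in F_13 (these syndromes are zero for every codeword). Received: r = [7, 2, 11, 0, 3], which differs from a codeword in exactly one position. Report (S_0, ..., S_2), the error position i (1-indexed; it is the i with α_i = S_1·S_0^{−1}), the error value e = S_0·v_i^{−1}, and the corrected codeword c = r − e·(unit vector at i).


S = (10, 1, 4), error at position 2, error magnitude e = 11, c = [7, 4, 11, 0, 3].

Step 1: column multipliers v_i = (∏_{j≠i}(α_i − α_j))^{−1} mod 13.
  i = 1 (α = 10): (10−4)(10−5)(10−9)(10−2) = 6·5·1·8 = 240 ≡ 6, so v_1 = 6^{−1} = 11 (mod 13).
  i = 2 (α = 4): (4−10)(4−5)(4−9)(4−2) = (−6)·(−1)·(−5)·2 = −60 ≡ 5, so v_2 = 5^{−1} = 8 (mod 13).
  i = 3 (α = 5): (5−10)(5−4)(5−9)(5−2) = (−5)·1·(−4)·3 = 60 ≡ 8, so v_3 = 8^{−1} = 5 (mod 13).
  i = 4 (α = 9): (9−10)(9−4)(9−5)(9−2) = (−1)·5·4·7 = −140 ≡ 3, so v_4 = 3^{−1} = 9 (mod 13).
  i = 5 (α = 2): (2−10)(2−4)(2−5)(2−9) = (−8)·(−2)·(−3)·(−7) = 336 ≡ 11, so v_5 = 11^{−1} = 6 (mod 13).
  v = [11, 8, 5, 9, 6].
Step 2: syndromes of r = [7, 2, 11, 0, 3] (all sums mod 13).
  S_0 = Σ v_i r_i = 11·7 + 8·2 + 5·11 + 9·0 + 6·3 = 166 ≡ 10.
  S_1 = Σ v_i α_i r_i = 11·10·7 + 8·4·2 + 5·5·11 + 9·9·0 + 6·2·3 = 1145 ≡ 1.
  α_i^2 mod 13 = [9, 3, 12, 3, 4].
  S_2 = Σ v_i α_i^2 r_i = 11·9·7 + 8·3·2 + 5·12·11 + 9·3·0 + 6·4·3 = 1473 ≡ 4.
  S = (10, 1, 4) ≠ 0, so r is not a codeword (an error is present).
Step 3: locate the error. For a single error e at position i, S_ℓ = v_i·e·α_i^ℓ, so α_err = S_1/S_0.
  S_0^{−1} = 10^{−1} = 4 (mod 13), so α_err = 1·4 = 4 ≡ 4 = α_2. Error position i = 2.
  Consistency check: S_2/S_1 = 4·1 = 4 ≡ 4 = α_err ✓ (single-error assumption holds).
Step 4: error magnitude e = S_0/v_2 = S_0·∏_{j≠2}(α_2 − α_j) = 10·5 = 50 ≡ 11 (mod 13).
Step 5: correct position 2: c_2 = r_2 − e = 2 − 11 ≡ 4 (mod 13). Hence c = [7, 4, 11, 0, 3].
  Check: interpolating c through the α_i gives m(x) = 2 + 7·x (degree < 2) with m(α_i) = c_i for every i, so c is indeed a codeword.


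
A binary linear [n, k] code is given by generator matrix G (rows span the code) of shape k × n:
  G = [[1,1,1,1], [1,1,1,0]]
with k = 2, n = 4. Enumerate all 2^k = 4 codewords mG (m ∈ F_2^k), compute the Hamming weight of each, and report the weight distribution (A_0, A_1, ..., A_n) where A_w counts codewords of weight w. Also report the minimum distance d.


Weight distribution: A_0 = 1, A_1 = 1, A_3 = 1, A_4 = 1. Minimum distance d = 1.

Enumerate all 2^2 = 4 messages m ∈ F_2^2.
For each, compute codeword c = mG in F_2^4, then tally its weight.
  m = 00 → c = 0000, weight = 0.
  m = 10 → c = 1111, weight = 4.
  m = 01 → c = 1110, weight = 3.
  m = 11 → c = 0001, weight = 1.
Tally weights:
  weight 0: 1 codewords.
  weight 1: 1 codewords.
  weight 3: 1 codewords.
  weight 4: 1 codewords.
Minimum distance d = smallest w > 0 with A_w > 0 = 1.
Sanity: Σ A_w = 4 = 2^2 = 4 ✓.


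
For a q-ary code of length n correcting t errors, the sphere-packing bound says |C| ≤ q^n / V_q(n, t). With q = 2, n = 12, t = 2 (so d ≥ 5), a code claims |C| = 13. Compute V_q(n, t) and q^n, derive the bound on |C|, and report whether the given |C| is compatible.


V_q(n, t) = 79, q^n = 4096, Hamming bound = 51, |C| = 13 ≤ bound (satisfied).

Step 1: Compute V_q(n, t) = Σ_{j=0}^2 C(n, j) (q−1)^j.
  j = 0: C(12,0)·(1)^0 = 1·1 = 1.
  j = 1: C(12,1)·(1)^1 = 12·1 = 12.
  j = 2: C(12,2)·(1)^2 = 66·1 = 66.
  V_q(n, t) = 1 + 12 + 66 = 79.
Step 2: q^n = 2^12 = 4096.
Step 3: Hamming bound ⌊q^n / V_q(n,t)⌋ = ⌊4096/79⌋ = 51.
Step 4: Compare |C| = 13 to 51: satisfied.
The claimed |C| lies below the Hamming bound.


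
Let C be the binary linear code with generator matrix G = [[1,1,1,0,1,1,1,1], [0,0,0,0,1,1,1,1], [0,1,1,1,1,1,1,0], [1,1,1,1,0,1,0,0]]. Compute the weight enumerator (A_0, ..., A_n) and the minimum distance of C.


Weight distribution: A_0 = 1, A_2 = 1, A_3 = 4, A_4 = 5, A_5 = 2, A_6 = 1, A_7 = 2. Minimum distance d = 2.

Enumerate all 2^4 = 16 messages m ∈ F_2^4.
For each, compute codeword c = mG in F_2^8, then tally its weight.
  m = 0000 → c = 00000000, weight = 0.
  m = 1000 → c = 11101111, weight = 7.
  m = 0100 → c = 00001111, weight = 4.
  m = 1100 → c = 11100000, weight = 3.
  m = 0010 → c = 01111110, weight = 6.
  m = 1010 → c = 10010001, weight = 3.
  m = 0110 → c = 01110001, weight = 4.
  m = 1110 → c = 10011110, weight = 5.
  m = 0001 → c = 11110100, weight = 5.
  m = 1001 → c = 00011011, weight = 4.
  m = 0101 → c = 11111011, weight = 7.
  m = 1101 → c = 00010100, weight = 2.
  m = 0011 → c = 10001010, weight = 3.
  m = 1011 → c = 01100101, weight = 4.
  m = 0111 → c = 10000101, weight = 3.
  m = 1111 → c = 01101010, weight = 4.
Tally weights:
  weight 0: 1 codewords.
  weight 2: 1 codewords.
  weight 3: 4 codewords.
  weight 4: 5 codewords.
  weight 5: 2 codewords.
  weight 6: 1 codewords.
  weight 7: 2 codewords.
Minimum distance d = smallest w > 0 with A_w > 0 = 2.
Sanity: Σ A_w = 16 = 2^4 = 16 ✓.


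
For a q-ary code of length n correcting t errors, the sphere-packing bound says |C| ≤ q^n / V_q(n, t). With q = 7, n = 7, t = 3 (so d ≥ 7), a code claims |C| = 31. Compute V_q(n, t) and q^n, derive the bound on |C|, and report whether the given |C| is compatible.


V_q(n, t) = 8359, q^n = 823543, Hamming bound = 98, |C| = 31 ≤ bound (satisfied).

Step 1: Compute V_q(n, t) = Σ_{j=0}^3 C(n, j) (q−1)^j.
  j = 0: C(7,0)·(6)^0 = 1·1 = 1.
  j = 1: C(7,1)·(6)^1 = 7·6 = 42.
  j = 2: C(7,2)·(6)^2 = 21·36 = 756.
  j = 3: C(7,3)·(6)^3 = 35·216 = 7560.
  V_q(n, t) = 1 + 42 + 756 + 7560 = 8359.
Step 2: q^n = 7^7 = 823543.
Step 3: Hamming bound ⌊q^n / V_q(n,t)⌋ = ⌊823543/8359⌋ = 98.
Step 4: Compare |C| = 31 to 98: satisfied.
The claimed |C| lies below the Hamming bound.


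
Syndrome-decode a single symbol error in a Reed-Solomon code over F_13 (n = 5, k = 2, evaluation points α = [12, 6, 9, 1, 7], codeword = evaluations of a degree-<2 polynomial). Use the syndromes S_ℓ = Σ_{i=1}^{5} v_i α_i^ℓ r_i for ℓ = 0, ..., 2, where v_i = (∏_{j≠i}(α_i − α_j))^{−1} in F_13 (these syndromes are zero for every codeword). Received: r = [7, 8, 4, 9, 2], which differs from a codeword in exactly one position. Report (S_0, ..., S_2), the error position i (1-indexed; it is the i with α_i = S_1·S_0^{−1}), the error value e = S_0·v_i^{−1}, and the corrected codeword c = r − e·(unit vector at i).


S = (7, 3, 5), error at position 2, error magnitude e = 7, c = [7, 1, 4, 9, 2].

Step 1: column multipliers v_i = (∏_{j≠i}(α_i − α_j))^{−1} mod 13.
  i = 1 (α = 12): (12−6)(12−9)(12−1)(12−7) = 6·3·11·5 = 990 ≡ 2, so v_1 = 2^{−1} = 7 (mod 13).
  i = 2 (α = 6): (6−12)(6−9)(6−1)(6−7) = (−6)·(−3)·5·(−1) = −90 ≡ 1, so v_2 = 1^{−1} = 1 (mod 13).
  i = 3 (α = 9): (9−12)(9−6)(9−1)(9−7) = (−3)·3·8·2 = −144 ≡ 12, so v_3 = 12^{−1} = 12 (mod 13).
  i = 4 (α = 1): (1−12)(1−6)(1−9)(1−7) = (−11)·(−5)·(−8)·(−6) = 2640 ≡ 1, so v_4 = 1^{−1} = 1 (mod 13).
  i = 5 (α = 7): (7−12)(7−6)(7−9)(7−1) = (−5)·1·(−2)·6 = 60 ≡ 8, so v_5 = 8^{−1} = 5 (mod 13).
  v = [7, 1, 12, 1, 5].
Step 2: syndromes of r = [7, 8, 4, 9, 2] (all sums mod 13).
  S_0 = Σ v_i r_i = 7·7 + 1·8 + 12·4 + 1·9 + 5·2 = 124 ≡ 7.
  S_1 = Σ v_i α_i r_i = 7·12·7 + 1·6·8 + 12·9·4 + 1·1·9 + 5·7·2 = 1147 ≡ 3.
  α_i^2 mod 13 = [1, 10, 3, 1, 10].
  S_2 = Σ v_i α_i^2 r_i = 7·1·7 + 1·10·8 + 12·3·4 + 1·1·9 + 5·10·2 = 382 ≡ 5.
  S = (7, 3, 5) ≠ 0, so r is not a codeword (an error is present).
Step 3: locate the error. For a single error e at position i, S_ℓ = v_i·e·α_i^ℓ, so α_err = S_1/S_0.
  S_0^{−1} = 7^{−1} = 2 (mod 13), so α_err = 3·2 = 6 ≡ 6 = α_2. Error position i = 2.
  Consistency check: S_2/S_1 = 5·9 = 45 ≡ 6 = α_err ✓ (single-error assumption holds).
Step 4: error magnitude e = S_0/v_2 = S_0·∏_{j≠2}(α_2 − α_j) = 7·1 = 7 ≡ 7 (mod 13).
Step 5: correct position 2: c_2 = r_2 − e = 8 − 7 ≡ 1 (mod 13). Hence c = [7, 1, 4, 9, 2].
  Check: interpolating c through the α_i gives m(x) = 8 + 1·x (degree < 2) with m(α_i) = c_i for every i, so c is indeed a codeword.


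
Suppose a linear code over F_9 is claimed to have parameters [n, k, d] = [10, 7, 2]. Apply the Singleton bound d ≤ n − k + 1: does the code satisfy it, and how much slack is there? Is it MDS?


Singleton RHS = n − k + 1 = 4, slack = 2, bound satisfied, not MDS.

Singleton bound: d ≤ n − k + 1.
Here n = 10, k = 7, so n − k + 1 = 4.
Given d = 2, check d ≤ 4: YES.
Slack = (n − k + 1) − d = 2.
The code is NOT MDS (slack = 2 > 0).
Description: the claimed parameters are [10, 7, 2]_9; such a code would be non-MDS.


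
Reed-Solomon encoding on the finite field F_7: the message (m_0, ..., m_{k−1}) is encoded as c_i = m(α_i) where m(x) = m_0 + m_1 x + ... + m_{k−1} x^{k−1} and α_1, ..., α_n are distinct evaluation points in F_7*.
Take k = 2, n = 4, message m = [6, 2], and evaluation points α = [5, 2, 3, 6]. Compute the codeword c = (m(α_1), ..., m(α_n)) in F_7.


c = [2, 3, 5, 4]

Message polynomial: m(x) = 6 + 2·x (mod 7).
For each evaluation point α_i, compute m(α_i) mod 7:
  α_1 = 5: Horner steps 2 → 2, so m(5) = 2.
  α_2 = 2: Horner steps 2 → 3, so m(2) = 3.
  α_3 = 3: Horner steps 2 → 5, so m(3) = 5.
  α_4 = 6: Horner steps 2 → 4, so m(6) = 4.
Codeword c = [2, 3, 5, 4] ∈ F_7^4.


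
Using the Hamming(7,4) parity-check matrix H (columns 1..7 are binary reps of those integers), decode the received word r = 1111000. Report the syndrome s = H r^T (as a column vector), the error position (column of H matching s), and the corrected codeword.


s = (1, 0, 0)^T, error position = 4, corrected codeword c = 1110000

Compute s = H r^T mod 2 one row at a time:
  s_1 = 1 + 0 + 0 + 0 = 1 ≡ 1 (mod 2).
  s_2 = 1 + 1 + 0 + 0 = 2 ≡ 0 (mod 2).
  s_3 = 1 + 1 + 0 + 0 = 2 ≡ 0 (mod 2).
s = (1, 0, 0)^T — this equals column 4 of H (binary 100), so error is at position 4.
Correct: flip bit 4 of r = 1111000 to get c = 1110000.


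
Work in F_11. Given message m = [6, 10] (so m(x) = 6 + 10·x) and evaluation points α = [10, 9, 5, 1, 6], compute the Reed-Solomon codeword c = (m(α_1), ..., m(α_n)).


c = [7, 8, 1, 5, 0]

Message polynomial: m(x) = 6 + 10·x (mod 11).
For each evaluation point α_i, compute m(α_i) mod 11:
  α_1 = 10: Horner steps 10 → 7, so m(10) = 7.
  α_2 = 9: Horner steps 10 → 8, so m(9) = 8.
  α_3 = 5: Horner steps 10 → 1, so m(5) = 1.
  α_4 = 1: Horner steps 10 → 5, so m(1) = 5.
  α_5 = 6: Horner steps 10 → 0, so m(6) = 0.
Codeword c = [7, 8, 1, 5, 0] ∈ F_11^5.


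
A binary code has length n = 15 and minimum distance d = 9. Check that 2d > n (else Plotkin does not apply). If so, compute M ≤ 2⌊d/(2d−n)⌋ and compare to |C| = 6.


Plotkin bound M ≤ 6; given |C| = 6 ≤ bound (satisfied).

Check applicability: 2d = 18, n = 15.
2d − n = 3 > 0, so Plotkin applies.
Compute d/(2d−n) = 9/3 ≈ 3.0000.
⌊d/(2d−n)⌋ = 3.
Plotkin bound: M ≤ 2·3 = 6.
Given |C| = 6, check: satisfied.
This |C| is at the Plotkin bound.


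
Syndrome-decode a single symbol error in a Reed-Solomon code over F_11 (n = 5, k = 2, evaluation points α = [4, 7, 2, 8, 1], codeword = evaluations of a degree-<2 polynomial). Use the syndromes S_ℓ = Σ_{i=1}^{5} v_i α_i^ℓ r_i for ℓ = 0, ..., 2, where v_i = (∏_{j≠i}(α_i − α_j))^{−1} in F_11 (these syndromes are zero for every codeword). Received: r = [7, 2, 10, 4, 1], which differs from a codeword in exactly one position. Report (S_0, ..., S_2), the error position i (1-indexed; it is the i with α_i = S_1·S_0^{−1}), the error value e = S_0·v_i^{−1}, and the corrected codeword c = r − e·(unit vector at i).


S = (3, 6, 1), error at position 3, error magnitude e = 7, c = [7, 2, 3, 4, 1].

Step 1: column multipliers v_i = (∏_{j≠i}(α_i − α_j))^{−1} mod 11.
  i = 1 (α = 4): (4−7)(4−2)(4−8)(4−1) = (−3)·2·(−4)·3 = 72 ≡ 6, so v_1 = 6^{−1} = 2 (mod 11).
  i = 2 (α = 7): (7−4)(7−2)(7−8)(7−1) = 3·5·(−1)·6 = −90 ≡ 9, so v_2 = 9^{−1} = 5 (mod 11).
  i = 3 (α = 2): (2−4)(2−7)(2−8)(2−1) = (−2)·(−5)·(−6)·1 = −60 ≡ 6, so v_3 = 6^{−1} = 2 (mod 11).
  i = 4 (α = 8): (8−4)(8−7)(8−2)(8−1) = 4·1·6·7 = 168 ≡ 3, so v_4 = 3^{−1} = 4 (mod 11).
  i = 5 (α = 1): (1−4)(1−7)(1−2)(1−8) = (−3)·(−6)·(−1)·(−7) = 126 ≡ 5, so v_5 = 5^{−1} = 9 (mod 11).
  v = [2, 5, 2, 4, 9].
Step 2: syndromes of r = [7, 2, 10, 4, 1] (all sums mod 11).
  S_0 = Σ v_i r_i = 2·7 + 5·2 + 2·10 + 4·4 + 9·1 = 69 ≡ 3.
  S_1 = Σ v_i α_i r_i = 2·4·7 + 5·7·2 + 2·2·10 + 4·8·4 + 9·1·1 = 303 ≡ 6.
  α_i^2 mod 11 = [5, 5, 4, 9, 1].
  S_2 = Σ v_i α_i^2 r_i = 2·5·7 + 5·5·2 + 2·4·10 + 4·9·4 + 9·1·1 = 353 ≡ 1.
  S = (3, 6, 1) ≠ 0, so r is not a codeword (an error is present).
Step 3: locate the error. For a single error e at position i, S_ℓ = v_i·e·α_i^ℓ, so α_err = S_1/S_0.
  S_0^{−1} = 3^{−1} = 4 (mod 11), so α_err = 6·4 = 24 ≡ 2 = α_3. Error position i = 3.
  Consistency check: S_2/S_1 = 1·2 = 2 ≡ 2 = α_err ✓ (single-error assumption holds).
Step 4: error magnitude e = S_0/v_3 = S_0·∏_{j≠3}(α_3 − α_j) = 3·6 = 18 ≡ 7 (mod 11).
Step 5: correct position 3: c_3 = r_3 − e = 10 − 7 ≡ 3 (mod 11). Hence c = [7, 2, 3, 4, 1].
  Check: interpolating c through the α_i gives m(x) = 10 + 2·x (degree < 2) with m(α_i) = c_i for every i, so c is indeed a codeword.


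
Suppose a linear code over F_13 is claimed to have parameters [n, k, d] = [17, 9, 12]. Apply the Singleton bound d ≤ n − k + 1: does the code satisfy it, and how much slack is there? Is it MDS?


Singleton RHS = n − k + 1 = 9, slack = -3, bound violated (no such code; not MDS).

Singleton bound: d ≤ n − k + 1.
Here n = 17, k = 9, so n − k + 1 = 9.
Given d = 12, check d ≤ 9: NO.
Slack = (n − k + 1) − d = -3.
The slack is negative: d = 12 exceeds n − k + 1 = 9 by 3, so the Singleton bound is violated and no linear [17, 9, 12]_13 code can exist. In particular it is not MDS (MDS requires d = n − k + 1 exactly).
Description: the claimed parameters are [17, 9, 12]_13; such a code would be impossible (violates the Singleton bound).


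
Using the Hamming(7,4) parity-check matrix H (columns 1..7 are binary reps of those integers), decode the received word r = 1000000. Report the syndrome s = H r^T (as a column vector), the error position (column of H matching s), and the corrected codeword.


s = (0, 0, 1)^T, error position = 1, corrected codeword c = 0000000

Compute s = H r^T mod 2 one row at a time:
  s_1 = 0 + 0 + 0 + 0 = 0 ≡ 0 (mod 2).
  s_2 = 0 + 0 + 0 + 0 = 0 ≡ 0 (mod 2).
  s_3 = 1 + 0 + 0 + 0 = 1 ≡ 1 (mod 2).
s = (0, 0, 1)^T — this equals column 1 of H (binary 001), so error is at position 1.
Correct: flip bit 1 of r = 1000000 to get c = 0000000.


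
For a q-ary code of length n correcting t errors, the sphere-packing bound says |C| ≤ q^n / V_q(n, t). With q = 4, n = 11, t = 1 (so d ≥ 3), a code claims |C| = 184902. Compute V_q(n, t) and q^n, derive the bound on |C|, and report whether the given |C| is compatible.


V_q(n, t) = 34, q^n = 4194304, Hamming bound = 123361, |C| = 184902 > bound (violated).

Step 1: Compute V_q(n, t) = Σ_{j=0}^1 C(n, j) (q−1)^j.
  j = 0: C(11,0)·(3)^0 = 1·1 = 1.
  j = 1: C(11,1)·(3)^1 = 11·3 = 33.
  V_q(n, t) = 1 + 33 = 34.
Step 2: q^n = 4^11 = 4194304.
Step 3: Hamming bound ⌊q^n / V_q(n,t)⌋ = ⌊4194304/34⌋ = 123361.
Step 4: Compare |C| = 184902 to 123361: violated.
The claimed |C| lies above the Hamming bound, so no 4-ary code of length 11 with d ≥ 3 can have 184902 codewords.


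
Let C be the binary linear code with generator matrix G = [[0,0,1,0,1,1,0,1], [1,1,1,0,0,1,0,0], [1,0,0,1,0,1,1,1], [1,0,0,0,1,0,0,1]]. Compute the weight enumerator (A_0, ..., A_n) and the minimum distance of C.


Weight distribution: A_0 = 1, A_1 = 1, A_3 = 2, A_4 = 5, A_5 = 5, A_6 = 2. Minimum distance d = 1.

Enumerate all 2^4 = 16 messages m ∈ F_2^4.
For each, compute codeword c = mG in F_2^8, then tally its weight.
  m = 0000 → c = 00000000, weight = 0.
  m = 1000 → c = 00101101, weight = 4.
  m = 0100 → c = 11100100, weight = 4.
  m = 1100 → c = 11001001, weight = 4.
  m = 0010 → c = 10010111, weight = 5.
  m = 1010 → c = 10111010, weight = 5.
  m = 0110 → c = 01110011, weight = 5.
  m = 1110 → c = 01011110, weight = 5.
  m = 0001 → c = 10001001, weight = 3.
  m = 1001 → c = 10100100, weight = 3.
  m = 0101 → c = 01101101, weight = 5.
  m = 1101 → c = 01000000, weight = 1.
  m = 0011 → c = 00011110, weight = 4.
  m = 1011 → c = 00110011, weight = 4.
  m = 0111 → c = 11111010, weight = 6.
  m = 1111 → c = 11010111, weight = 6.
Tally weights:
  weight 0: 1 codewords.
  weight 1: 1 codewords.
  weight 3: 2 codewords.
  weight 4: 5 codewords.
  weight 5: 5 codewords.
  weight 6: 2 codewords.
Minimum distance d = smallest w > 0 with A_w > 0 = 1.
Sanity: Σ A_w = 16 = 2^4 = 16 ✓.


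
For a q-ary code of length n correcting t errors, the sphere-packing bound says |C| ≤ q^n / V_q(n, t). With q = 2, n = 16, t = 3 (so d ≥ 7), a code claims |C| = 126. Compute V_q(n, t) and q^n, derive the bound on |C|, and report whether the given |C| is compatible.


V_q(n, t) = 697, q^n = 65536, Hamming bound = 94, |C| = 126 > bound (violated).

Step 1: Compute V_q(n, t) = Σ_{j=0}^3 C(n, j) (q−1)^j.
  j = 0: C(16,0)·(1)^0 = 1·1 = 1.
  j = 1: C(16,1)·(1)^1 = 16·1 = 16.
  j = 2: C(16,2)·(1)^2 = 120·1 = 120.
  j = 3: C(16,3)·(1)^3 = 560·1 = 560.
  V_q(n, t) = 1 + 16 + 120 + 560 = 697.
Step 2: q^n = 2^16 = 65536.
Step 3: Hamming bound ⌊q^n / V_q(n,t)⌋ = ⌊65536/697⌋ = 94.
Step 4: Compare |C| = 126 to 94: violated.
The claimed |C| lies above the Hamming bound, so no 2-ary code of length 16 with d ≥ 7 can have 126 codewords.


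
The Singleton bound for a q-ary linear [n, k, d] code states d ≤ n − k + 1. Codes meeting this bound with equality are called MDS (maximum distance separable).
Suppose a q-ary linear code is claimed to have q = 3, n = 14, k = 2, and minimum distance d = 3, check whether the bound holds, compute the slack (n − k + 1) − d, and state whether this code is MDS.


Singleton RHS = n − k + 1 = 13, slack = 10, bound satisfied, not MDS.

Singleton bound: d ≤ n − k + 1.
Here n = 14, k = 2, so n − k + 1 = 13.
Given d = 3, check d ≤ 13: YES.
Slack = (n − k + 1) − d = 10.
The code is NOT MDS (slack = 10 > 0).
Description: the claimed parameters are [14, 2, 3]_3; such a code would be non-MDS.


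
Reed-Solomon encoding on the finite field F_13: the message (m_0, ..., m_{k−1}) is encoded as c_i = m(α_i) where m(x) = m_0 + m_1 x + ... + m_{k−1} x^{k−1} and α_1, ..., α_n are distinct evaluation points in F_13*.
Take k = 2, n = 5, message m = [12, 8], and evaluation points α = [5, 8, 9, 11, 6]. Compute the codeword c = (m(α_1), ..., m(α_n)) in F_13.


c = [0, 11, 6, 9, 8]

Message polynomial: m(x) = 12 + 8·x (mod 13).
For each evaluation point α_i, compute m(α_i) mod 13:
  α_1 = 5: Horner steps 8 → 0, so m(5) = 0.
  α_2 = 8: Horner steps 8 → 11, so m(8) = 11.
  α_3 = 9: Horner steps 8 → 6, so m(9) = 6.
  α_4 = 11: Horner steps 8 → 9, so m(11) = 9.
  α_5 = 6: Horner steps 8 → 8, so m(6) = 8.
Codeword c = [0, 11, 6, 9, 8] ∈ F_13^5.


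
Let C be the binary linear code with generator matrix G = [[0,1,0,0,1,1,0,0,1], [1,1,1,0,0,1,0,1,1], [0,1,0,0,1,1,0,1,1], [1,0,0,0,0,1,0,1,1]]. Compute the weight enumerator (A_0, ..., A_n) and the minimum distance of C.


Weight distribution: A_0 = 1, A_1 = 1, A_2 = 1, A_3 = 4, A_4 = 5, A_5 = 3, A_6 = 1. Minimum distance d = 1.

Enumerate all 2^4 = 16 messages m ∈ F_2^4.
For each, compute codeword c = mG in F_2^9, then tally its weight.
  m = 0000 → c = 000000000, weight = 0.
  m = 1000 → c = 010011001, weight = 4.
  m = 0100 → c = 111001011, weight = 6.
  m = 1100 → c = 101010010, weight = 4.
  m = 0010 → c = 010011011, weight = 5.
  m = 1010 → c = 000000010, weight = 1.
  m = 0110 → c = 101010000, weight = 3.
  m = 1110 → c = 111001001, weight = 5.
  m = 0001 → c = 100001011, weight = 4.
  m = 1001 → c = 110010010, weight = 4.
  m = 0101 → c = 011000000, weight = 2.
  m = 1101 → c = 001011001, weight = 4.
  m = 0011 → c = 110010000, weight = 3.
  m = 1011 → c = 100001001, weight = 3.
  m = 0111 → c = 001011011, weight = 5.
  m = 1111 → c = 011000010, weight = 3.
Tally weights:
  weight 0: 1 codewords.
  weight 1: 1 codewords.
  weight 2: 1 codewords.
  weight 3: 4 codewords.
  weight 4: 5 codewords.
  weight 5: 3 codewords.
  weight 6: 1 codewords.
Minimum distance d = smallest w > 0 with A_w > 0 = 1.
Sanity: Σ A_w = 16 = 2^4 = 16 ✓.


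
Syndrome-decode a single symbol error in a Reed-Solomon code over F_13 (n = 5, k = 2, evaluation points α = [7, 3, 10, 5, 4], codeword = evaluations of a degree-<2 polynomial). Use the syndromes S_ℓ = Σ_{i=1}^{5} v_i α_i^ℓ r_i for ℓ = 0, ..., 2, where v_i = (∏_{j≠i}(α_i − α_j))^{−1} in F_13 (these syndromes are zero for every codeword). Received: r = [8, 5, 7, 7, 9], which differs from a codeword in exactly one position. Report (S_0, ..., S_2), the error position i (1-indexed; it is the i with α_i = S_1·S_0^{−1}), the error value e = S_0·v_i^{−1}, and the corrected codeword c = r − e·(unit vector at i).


S = (1, 5, 12), error at position 4, error magnitude e = 7, c = [8, 5, 7, 0, 9].

Step 1: column multipliers v_i = (∏_{j≠i}(α_i − α_j))^{−1} mod 13.
  i = 1 (α = 7): (7−3)(7−10)(7−5)(7−4) = 4·(−3)·2·3 = −72 ≡ 6, so v_1 = 6^{−1} = 11 (mod 13).
  i = 2 (α = 3): (3−7)(3−10)(3−5)(3−4) = (−4)·(−7)·(−2)·(−1) = 56 ≡ 4, so v_2 = 4^{−1} = 10 (mod 13).
  i = 3 (α = 10): (10−7)(10−3)(10−5)(10−4) = 3·7·5·6 = 630 ≡ 6, so v_3 = 6^{−1} = 11 (mod 13).
  i = 4 (α = 5): (5−7)(5−3)(5−10)(5−4) = (−2)·2·(−5)·1 = 20 ≡ 7, so v_4 = 7^{−1} = 2 (mod 13).
  i = 5 (α = 4): (4−7)(4−3)(4−10)(4−5) = (−3)·1·(−6)·(−1) = −18 ≡ 8, so v_5 = 8^{−1} = 5 (mod 13).
  v = [11, 10, 11, 2, 5].
Step 2: syndromes of r = [8, 5, 7, 7, 9] (all sums mod 13).
  S_0 = Σ v_i r_i = 11·8 + 10·5 + 11·7 + 2·7 + 5·9 = 274 ≡ 1.
  S_1 = Σ v_i α_i r_i = 11·7·8 + 10·3·5 + 11·10·7 + 2·5·7 + 5·4·9 = 1786 ≡ 5.
  α_i^2 mod 13 = [10, 9, 9, 12, 3].
  S_2 = Σ v_i α_i^2 r_i = 11·10·8 + 10·9·5 + 11·9·7 + 2·12·7 + 5·3·9 = 2326 ≡ 12.
  S = (1, 5, 12) ≠ 0, so r is not a codeword (an error is present).
Step 3: locate the error. For a single error e at position i, S_ℓ = v_i·e·α_i^ℓ, so α_err = S_1/S_0.
  S_0^{−1} = 1^{−1} = 1 (mod 13), so α_err = 5·1 = 5 ≡ 5 = α_4. Error position i = 4.
  Consistency check: S_2/S_1 = 12·8 = 96 ≡ 5 = α_err ✓ (single-error assumption holds).
Step 4: error magnitude e = S_0/v_4 = S_0·∏_{j≠4}(α_4 − α_j) = 1·7 = 7 ≡ 7 (mod 13).
Step 5: correct position 4: c_4 = r_4 − e = 7 − 7 ≡ 0 (mod 13). Hence c = [8, 5, 7, 0, 9].
  Check: interpolating c through the α_i gives m(x) = 6 + 4·x (degree < 2) with m(α_i) = c_i for every i, so c is indeed a codeword.


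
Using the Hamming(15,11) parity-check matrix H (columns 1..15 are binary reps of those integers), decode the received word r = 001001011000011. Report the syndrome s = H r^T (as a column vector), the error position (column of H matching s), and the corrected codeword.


s = (0, 1, 0, 1)^T, error position = 5, corrected codeword c = 001011011000011

Compute s = H r^T mod 2 one row at a time:
  s_1 = 1 + 1 + 0 + 0 + 0 + 0 + 1 + 1 = 4 ≡ 0 (mod 2).
  s_2 = 0 + 0 + 1 + 0 + 0 + 0 + 1 + 1 = 3 ≡ 1 (mod 2).
  s_3 = 0 + 1 + 1 + 0 + 0 + 0 + 1 + 1 = 4 ≡ 0 (mod 2).
  s_4 = 0 + 1 + 0 + 0 + 1 + 0 + 0 + 1 = 3 ≡ 1 (mod 2).
s = (0, 1, 0, 1)^T — this equals column 5 of H (binary 0101), so error is at position 5.
Correct: flip bit 5 of r = 001001011000011 to get c = 001011011000011.


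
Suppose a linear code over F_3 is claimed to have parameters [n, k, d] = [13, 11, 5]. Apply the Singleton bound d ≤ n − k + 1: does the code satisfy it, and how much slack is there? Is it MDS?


Singleton RHS = n − k + 1 = 3, slack = -2, bound violated (no such code; not MDS).

Singleton bound: d ≤ n − k + 1.
Here n = 13, k = 11, so n − k + 1 = 3.
Given d = 5, check d ≤ 3: NO.
Slack = (n − k + 1) − d = -2.
The slack is negative: d = 5 exceeds n − k + 1 = 3 by 2, so the Singleton bound is violated and no linear [13, 11, 5]_3 code can exist. In particular it is not MDS (MDS requires d = n − k + 1 exactly).
Description: the claimed parameters are [13, 11, 5]_3; such a code would be impossible (violates the Singleton bound).


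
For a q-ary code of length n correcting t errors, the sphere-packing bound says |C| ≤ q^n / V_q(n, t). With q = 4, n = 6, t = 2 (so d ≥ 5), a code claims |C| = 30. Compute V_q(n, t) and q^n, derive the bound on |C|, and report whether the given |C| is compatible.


V_q(n, t) = 154, q^n = 4096, Hamming bound = 26, |C| = 30 > bound (violated).

Step 1: Compute V_q(n, t) = Σ_{j=0}^2 C(n, j) (q−1)^j.
  j = 0: C(6,0)·(3)^0 = 1·1 = 1.
  j = 1: C(6,1)·(3)^1 = 6·3 = 18.
  j = 2: C(6,2)·(3)^2 = 15·9 = 135.
  V_q(n, t) = 1 + 18 + 135 = 154.
Step 2: q^n = 4^6 = 4096.
Step 3: Hamming bound ⌊q^n / V_q(n,t)⌋ = ⌊4096/154⌋ = 26.
Step 4: Compare |C| = 30 to 26: violated.
The claimed |C| lies above the Hamming bound, so no 4-ary code of length 6 with d ≥ 5 can have 30 codewords.


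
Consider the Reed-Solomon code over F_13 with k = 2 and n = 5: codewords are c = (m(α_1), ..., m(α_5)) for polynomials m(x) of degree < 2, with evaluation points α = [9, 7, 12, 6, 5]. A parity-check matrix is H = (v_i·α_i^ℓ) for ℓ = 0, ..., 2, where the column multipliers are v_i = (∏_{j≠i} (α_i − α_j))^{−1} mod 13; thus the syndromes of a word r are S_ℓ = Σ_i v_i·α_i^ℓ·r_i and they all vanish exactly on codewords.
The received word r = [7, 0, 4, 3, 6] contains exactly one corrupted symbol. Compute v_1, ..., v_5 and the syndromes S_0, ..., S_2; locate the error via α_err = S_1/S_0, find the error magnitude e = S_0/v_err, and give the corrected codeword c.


S = (1, 12, 1), error at position 3, error magnitude e = 6, c = [7, 0, 11, 3, 6].

Step 1: column multipliers v_i = (∏_{j≠i}(α_i − α_j))^{−1} mod 13.
  i = 1 (α = 9): (9−7)(9−12)(9−6)(9−5) = 2·(−3)·3·4 = −72 ≡ 6, so v_1 = 6^{−1} = 11 (mod 13).
  i = 2 (α = 7): (7−9)(7−12)(7−6)(7−5) = (−2)·(−5)·1·2 = 20 ≡ 7, so v_2 = 7^{−1} = 2 (mod 13).
  i = 3 (α = 12): (12−9)(12−7)(12−6)(12−5) = 3·5·6·7 = 630 ≡ 6, so v_3 = 6^{−1} = 11 (mod 13).
  i = 4 (α = 6): (6−9)(6−7)(6−12)(6−5) = (−3)·(−1)·(−6)·1 = −18 ≡ 8, so v_4 = 8^{−1} = 5 (mod 13).
  i = 5 (α = 5): (5−9)(5−7)(5−12)(5−6) = (−4)·(−2)·(−7)·(−1) = 56 ≡ 4, so v_5 = 4^{−1} = 10 (mod 13).
  v = [11, 2, 11, 5, 10].
Step 2: syndromes of r = [7, 0, 4, 3, 6] (all sums mod 13).
  S_0 = Σ v_i r_i = 11·7 + 2·0 + 11·4 + 5·3 + 10·6 = 196 ≡ 1.
  S_1 = Σ v_i α_i r_i = 11·9·7 + 2·7·0 + 11·12·4 + 5·6·3 + 10·5·6 = 1611 ≡ 12.
  α_i^2 mod 13 = [3, 10, 1, 10, 12].
  S_2 = Σ v_i α_i^2 r_i = 11·3·7 + 2·10·0 + 11·1·4 + 5·10·3 + 10·12·6 = 1145 ≡ 1.
  S = (1, 12, 1) ≠ 0, so r is not a codeword (an error is present).
Step 3: locate the error. For a single error e at position i, S_ℓ = v_i·e·α_i^ℓ, so α_err = S_1/S_0.
  S_0^{−1} = 1^{−1} = 1 (mod 13), so α_err = 12·1 = 12 ≡ 12 = α_3. Error position i = 3.
  Consistency check: S_2/S_1 = 1·12 = 12 ≡ 12 = α_err ✓ (single-error assumption holds).
Step 4: error magnitude e = S_0/v_3 = S_0·∏_{j≠3}(α_3 − α_j) = 1·6 = 6 ≡ 6 (mod 13).
Step 5: correct position 3: c_3 = r_3 − e = 4 − 6 ≡ 11 (mod 13). Hence c = [7, 0, 11, 3, 6].
  Check: interpolating c through the α_i gives m(x) = 8 + 10·x (degree < 2) with m(α_i) = c_i for every i, so c is indeed a codeword.


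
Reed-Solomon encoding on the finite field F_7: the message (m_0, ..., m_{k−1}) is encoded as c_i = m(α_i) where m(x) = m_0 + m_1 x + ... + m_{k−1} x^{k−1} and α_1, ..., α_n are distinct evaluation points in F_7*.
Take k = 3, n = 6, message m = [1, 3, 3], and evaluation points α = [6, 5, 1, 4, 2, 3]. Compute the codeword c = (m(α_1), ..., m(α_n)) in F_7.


c = [1, 0, 0, 5, 5, 2]

Message polynomial: m(x) = 1 + 3·x + 3·x^2 (mod 7).
For each evaluation point α_i, compute m(α_i) mod 7:
  α_1 = 6: Horner steps 3 → 0 → 1, so m(6) = 1.
  α_2 = 5: Horner steps 3 → 4 → 0, so m(5) = 0.
  α_3 = 1: Horner steps 3 → 6 → 0, so m(1) = 0.
  α_4 = 4: Horner steps 3 → 1 → 5, so m(4) = 5.
  α_5 = 2: Horner steps 3 → 2 → 5, so m(2) = 5.
  α_6 = 3: Horner steps 3 → 5 → 2, so m(3) = 2.
Codeword c = [1, 0, 0, 5, 5, 2] ∈ F_7^6.


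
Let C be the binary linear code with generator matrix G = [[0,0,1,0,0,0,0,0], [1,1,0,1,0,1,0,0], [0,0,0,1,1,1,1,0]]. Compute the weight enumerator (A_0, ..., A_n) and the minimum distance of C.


Weight distribution: A_0 = 1, A_1 = 1, A_4 = 3, A_5 = 3. Minimum distance d = 1.

Enumerate all 2^3 = 8 messages m ∈ F_2^3.
For each, compute codeword c = mG in F_2^8, then tally its weight.
  m = 000 → c = 00000000, weight = 0.
  m = 100 → c = 00100000, weight = 1.
  m = 010 → c = 11010100, weight = 4.
  m = 110 → c = 11110100, weight = 5.
  m = 001 → c = 00011110, weight = 4.
  m = 101 → c = 00111110, weight = 5.
  m = 011 → c = 11001010, weight = 4.
  m = 111 → c = 11101010, weight = 5.
Tally weights:
  weight 0: 1 codewords.
  weight 1: 1 codewords.
  weight 4: 3 codewords.
  weight 5: 3 codewords.
Minimum distance d = smallest w > 0 with A_w > 0 = 1.
Sanity: Σ A_w = 8 = 2^3 = 8 ✓.


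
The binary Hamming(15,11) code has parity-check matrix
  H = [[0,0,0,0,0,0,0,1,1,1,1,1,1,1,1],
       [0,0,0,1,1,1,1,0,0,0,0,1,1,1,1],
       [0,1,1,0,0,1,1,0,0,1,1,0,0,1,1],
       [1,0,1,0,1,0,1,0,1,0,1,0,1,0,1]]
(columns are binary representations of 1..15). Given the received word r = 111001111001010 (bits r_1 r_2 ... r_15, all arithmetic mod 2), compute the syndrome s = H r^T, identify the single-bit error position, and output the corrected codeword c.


s = (0, 0, 1, 0)^T, error position = 2, corrected codeword c = 101001111001010

Compute s = H r^T mod 2 one row at a time:
  s_1 = 1 + 1 + 0 + 0 + 1 + 0 + 1 + 0 = 4 ≡ 0 (mod 2).
  s_2 = 0 + 0 + 1 + 1 + 1 + 0 + 1 + 0 = 4 ≡ 0 (mod 2).
  s_3 = 1 + 1 + 1 + 1 + 0 + 0 + 1 + 0 = 5 ≡ 1 (mod 2).
  s_4 = 1 + 1 + 0 + 1 + 1 + 0 + 0 + 0 = 4 ≡ 0 (mod 2).
s = (0, 0, 1, 0)^T — this equals column 2 of H (binary 0010), so error is at position 2.
Correct: flip bit 2 of r = 111001111001010 to get c = 101001111001010.
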